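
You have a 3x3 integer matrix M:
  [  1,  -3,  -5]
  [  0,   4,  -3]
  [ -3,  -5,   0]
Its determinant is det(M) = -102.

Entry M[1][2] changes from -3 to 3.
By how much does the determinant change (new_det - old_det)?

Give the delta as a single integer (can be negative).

Cofactor C_12 = 14
Entry delta = 3 - -3 = 6
Det delta = entry_delta * cofactor = 6 * 14 = 84

Answer: 84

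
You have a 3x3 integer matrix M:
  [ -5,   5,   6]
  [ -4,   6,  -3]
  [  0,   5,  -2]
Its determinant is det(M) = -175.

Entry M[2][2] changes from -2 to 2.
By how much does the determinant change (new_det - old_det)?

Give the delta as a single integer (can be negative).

Cofactor C_22 = -10
Entry delta = 2 - -2 = 4
Det delta = entry_delta * cofactor = 4 * -10 = -40

Answer: -40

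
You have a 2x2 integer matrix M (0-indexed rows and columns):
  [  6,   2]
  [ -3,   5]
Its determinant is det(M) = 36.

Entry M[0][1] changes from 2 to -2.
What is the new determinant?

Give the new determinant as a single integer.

det is linear in row 0: changing M[0][1] by delta changes det by delta * cofactor(0,1).
Cofactor C_01 = (-1)^(0+1) * minor(0,1) = 3
Entry delta = -2 - 2 = -4
Det delta = -4 * 3 = -12
New det = 36 + -12 = 24

Answer: 24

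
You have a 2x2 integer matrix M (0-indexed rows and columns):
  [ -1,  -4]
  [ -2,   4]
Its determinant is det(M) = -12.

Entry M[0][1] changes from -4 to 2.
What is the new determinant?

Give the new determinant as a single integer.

det is linear in row 0: changing M[0][1] by delta changes det by delta * cofactor(0,1).
Cofactor C_01 = (-1)^(0+1) * minor(0,1) = 2
Entry delta = 2 - -4 = 6
Det delta = 6 * 2 = 12
New det = -12 + 12 = 0

Answer: 0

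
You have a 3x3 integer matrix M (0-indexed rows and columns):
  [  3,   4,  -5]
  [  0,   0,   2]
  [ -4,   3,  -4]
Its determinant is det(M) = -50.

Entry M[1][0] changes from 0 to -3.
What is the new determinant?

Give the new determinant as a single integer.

Answer: -53

Derivation:
det is linear in row 1: changing M[1][0] by delta changes det by delta * cofactor(1,0).
Cofactor C_10 = (-1)^(1+0) * minor(1,0) = 1
Entry delta = -3 - 0 = -3
Det delta = -3 * 1 = -3
New det = -50 + -3 = -53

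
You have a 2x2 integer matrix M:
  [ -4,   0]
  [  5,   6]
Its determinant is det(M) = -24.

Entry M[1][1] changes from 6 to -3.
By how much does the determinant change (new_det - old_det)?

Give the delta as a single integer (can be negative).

Cofactor C_11 = -4
Entry delta = -3 - 6 = -9
Det delta = entry_delta * cofactor = -9 * -4 = 36

Answer: 36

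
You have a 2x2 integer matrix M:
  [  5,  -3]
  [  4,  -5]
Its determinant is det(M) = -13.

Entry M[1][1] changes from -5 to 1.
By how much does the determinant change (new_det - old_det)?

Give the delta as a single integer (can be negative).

Cofactor C_11 = 5
Entry delta = 1 - -5 = 6
Det delta = entry_delta * cofactor = 6 * 5 = 30

Answer: 30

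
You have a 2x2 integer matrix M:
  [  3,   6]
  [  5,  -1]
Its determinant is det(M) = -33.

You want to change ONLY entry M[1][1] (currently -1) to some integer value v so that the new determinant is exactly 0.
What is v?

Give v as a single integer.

Answer: 10

Derivation:
det is linear in entry M[1][1]: det = old_det + (v - -1) * C_11
Cofactor C_11 = 3
Want det = 0: -33 + (v - -1) * 3 = 0
  (v - -1) = 33 / 3 = 11
  v = -1 + (11) = 10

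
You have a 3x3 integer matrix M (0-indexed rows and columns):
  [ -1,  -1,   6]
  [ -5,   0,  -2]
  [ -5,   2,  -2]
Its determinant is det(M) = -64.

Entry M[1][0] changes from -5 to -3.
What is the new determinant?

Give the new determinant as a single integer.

Answer: -44

Derivation:
det is linear in row 1: changing M[1][0] by delta changes det by delta * cofactor(1,0).
Cofactor C_10 = (-1)^(1+0) * minor(1,0) = 10
Entry delta = -3 - -5 = 2
Det delta = 2 * 10 = 20
New det = -64 + 20 = -44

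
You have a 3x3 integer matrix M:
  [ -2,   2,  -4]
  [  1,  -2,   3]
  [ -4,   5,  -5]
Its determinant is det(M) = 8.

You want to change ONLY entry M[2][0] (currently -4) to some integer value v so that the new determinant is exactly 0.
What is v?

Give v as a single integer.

det is linear in entry M[2][0]: det = old_det + (v - -4) * C_20
Cofactor C_20 = -2
Want det = 0: 8 + (v - -4) * -2 = 0
  (v - -4) = -8 / -2 = 4
  v = -4 + (4) = 0

Answer: 0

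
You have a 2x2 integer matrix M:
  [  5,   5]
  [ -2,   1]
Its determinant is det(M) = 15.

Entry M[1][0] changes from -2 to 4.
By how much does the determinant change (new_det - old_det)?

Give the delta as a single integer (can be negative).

Cofactor C_10 = -5
Entry delta = 4 - -2 = 6
Det delta = entry_delta * cofactor = 6 * -5 = -30

Answer: -30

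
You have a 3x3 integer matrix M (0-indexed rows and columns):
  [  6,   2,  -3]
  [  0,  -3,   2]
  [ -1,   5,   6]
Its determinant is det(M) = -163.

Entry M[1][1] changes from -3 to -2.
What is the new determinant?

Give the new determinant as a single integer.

det is linear in row 1: changing M[1][1] by delta changes det by delta * cofactor(1,1).
Cofactor C_11 = (-1)^(1+1) * minor(1,1) = 33
Entry delta = -2 - -3 = 1
Det delta = 1 * 33 = 33
New det = -163 + 33 = -130

Answer: -130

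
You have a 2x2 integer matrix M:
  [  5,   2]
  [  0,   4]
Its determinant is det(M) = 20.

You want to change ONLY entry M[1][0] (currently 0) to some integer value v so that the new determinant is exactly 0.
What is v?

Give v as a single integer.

det is linear in entry M[1][0]: det = old_det + (v - 0) * C_10
Cofactor C_10 = -2
Want det = 0: 20 + (v - 0) * -2 = 0
  (v - 0) = -20 / -2 = 10
  v = 0 + (10) = 10

Answer: 10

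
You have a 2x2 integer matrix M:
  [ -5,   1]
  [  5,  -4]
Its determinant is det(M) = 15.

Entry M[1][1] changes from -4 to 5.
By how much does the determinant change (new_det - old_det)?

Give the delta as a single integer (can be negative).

Answer: -45

Derivation:
Cofactor C_11 = -5
Entry delta = 5 - -4 = 9
Det delta = entry_delta * cofactor = 9 * -5 = -45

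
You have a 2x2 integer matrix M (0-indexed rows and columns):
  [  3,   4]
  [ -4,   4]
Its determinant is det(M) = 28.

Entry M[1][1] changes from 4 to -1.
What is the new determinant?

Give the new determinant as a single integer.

det is linear in row 1: changing M[1][1] by delta changes det by delta * cofactor(1,1).
Cofactor C_11 = (-1)^(1+1) * minor(1,1) = 3
Entry delta = -1 - 4 = -5
Det delta = -5 * 3 = -15
New det = 28 + -15 = 13

Answer: 13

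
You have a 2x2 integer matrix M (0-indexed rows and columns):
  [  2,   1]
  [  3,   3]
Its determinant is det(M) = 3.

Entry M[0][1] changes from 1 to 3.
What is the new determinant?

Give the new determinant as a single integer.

Answer: -3

Derivation:
det is linear in row 0: changing M[0][1] by delta changes det by delta * cofactor(0,1).
Cofactor C_01 = (-1)^(0+1) * minor(0,1) = -3
Entry delta = 3 - 1 = 2
Det delta = 2 * -3 = -6
New det = 3 + -6 = -3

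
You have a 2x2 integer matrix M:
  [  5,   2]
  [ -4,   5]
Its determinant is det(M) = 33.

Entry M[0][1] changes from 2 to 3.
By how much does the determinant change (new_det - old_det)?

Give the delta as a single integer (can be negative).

Cofactor C_01 = 4
Entry delta = 3 - 2 = 1
Det delta = entry_delta * cofactor = 1 * 4 = 4

Answer: 4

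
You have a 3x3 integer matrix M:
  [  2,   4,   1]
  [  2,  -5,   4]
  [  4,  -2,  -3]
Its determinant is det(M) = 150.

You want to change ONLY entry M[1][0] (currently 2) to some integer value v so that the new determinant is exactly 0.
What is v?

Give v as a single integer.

Answer: -13

Derivation:
det is linear in entry M[1][0]: det = old_det + (v - 2) * C_10
Cofactor C_10 = 10
Want det = 0: 150 + (v - 2) * 10 = 0
  (v - 2) = -150 / 10 = -15
  v = 2 + (-15) = -13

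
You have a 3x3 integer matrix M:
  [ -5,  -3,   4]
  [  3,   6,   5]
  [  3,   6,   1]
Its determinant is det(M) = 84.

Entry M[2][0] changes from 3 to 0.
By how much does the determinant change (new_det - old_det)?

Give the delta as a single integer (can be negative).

Answer: 117

Derivation:
Cofactor C_20 = -39
Entry delta = 0 - 3 = -3
Det delta = entry_delta * cofactor = -3 * -39 = 117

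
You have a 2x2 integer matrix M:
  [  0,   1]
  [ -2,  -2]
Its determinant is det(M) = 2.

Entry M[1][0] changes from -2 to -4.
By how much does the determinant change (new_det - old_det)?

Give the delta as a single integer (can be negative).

Cofactor C_10 = -1
Entry delta = -4 - -2 = -2
Det delta = entry_delta * cofactor = -2 * -1 = 2

Answer: 2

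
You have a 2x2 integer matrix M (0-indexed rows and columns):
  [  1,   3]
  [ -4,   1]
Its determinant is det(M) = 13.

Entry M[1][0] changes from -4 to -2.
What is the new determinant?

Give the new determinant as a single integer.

Answer: 7

Derivation:
det is linear in row 1: changing M[1][0] by delta changes det by delta * cofactor(1,0).
Cofactor C_10 = (-1)^(1+0) * minor(1,0) = -3
Entry delta = -2 - -4 = 2
Det delta = 2 * -3 = -6
New det = 13 + -6 = 7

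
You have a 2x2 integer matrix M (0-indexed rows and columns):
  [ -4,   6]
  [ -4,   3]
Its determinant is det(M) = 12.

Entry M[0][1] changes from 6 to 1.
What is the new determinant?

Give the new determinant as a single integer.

Answer: -8

Derivation:
det is linear in row 0: changing M[0][1] by delta changes det by delta * cofactor(0,1).
Cofactor C_01 = (-1)^(0+1) * minor(0,1) = 4
Entry delta = 1 - 6 = -5
Det delta = -5 * 4 = -20
New det = 12 + -20 = -8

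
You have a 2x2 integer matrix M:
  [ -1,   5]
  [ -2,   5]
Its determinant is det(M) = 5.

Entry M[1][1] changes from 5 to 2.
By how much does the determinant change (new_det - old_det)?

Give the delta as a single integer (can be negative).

Cofactor C_11 = -1
Entry delta = 2 - 5 = -3
Det delta = entry_delta * cofactor = -3 * -1 = 3

Answer: 3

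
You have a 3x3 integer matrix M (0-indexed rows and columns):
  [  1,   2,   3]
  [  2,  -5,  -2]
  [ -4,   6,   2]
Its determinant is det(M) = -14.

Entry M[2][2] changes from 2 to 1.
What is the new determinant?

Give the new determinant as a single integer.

det is linear in row 2: changing M[2][2] by delta changes det by delta * cofactor(2,2).
Cofactor C_22 = (-1)^(2+2) * minor(2,2) = -9
Entry delta = 1 - 2 = -1
Det delta = -1 * -9 = 9
New det = -14 + 9 = -5

Answer: -5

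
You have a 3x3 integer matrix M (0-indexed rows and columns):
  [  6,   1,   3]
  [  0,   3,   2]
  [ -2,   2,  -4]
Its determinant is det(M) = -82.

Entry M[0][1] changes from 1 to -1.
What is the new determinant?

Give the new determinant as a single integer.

det is linear in row 0: changing M[0][1] by delta changes det by delta * cofactor(0,1).
Cofactor C_01 = (-1)^(0+1) * minor(0,1) = -4
Entry delta = -1 - 1 = -2
Det delta = -2 * -4 = 8
New det = -82 + 8 = -74

Answer: -74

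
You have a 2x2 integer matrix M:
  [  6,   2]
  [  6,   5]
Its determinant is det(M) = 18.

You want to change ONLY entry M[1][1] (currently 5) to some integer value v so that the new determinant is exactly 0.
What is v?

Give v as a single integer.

Answer: 2

Derivation:
det is linear in entry M[1][1]: det = old_det + (v - 5) * C_11
Cofactor C_11 = 6
Want det = 0: 18 + (v - 5) * 6 = 0
  (v - 5) = -18 / 6 = -3
  v = 5 + (-3) = 2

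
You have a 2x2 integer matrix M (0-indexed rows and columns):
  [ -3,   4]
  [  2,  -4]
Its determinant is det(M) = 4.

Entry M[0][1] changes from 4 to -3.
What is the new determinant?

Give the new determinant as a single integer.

det is linear in row 0: changing M[0][1] by delta changes det by delta * cofactor(0,1).
Cofactor C_01 = (-1)^(0+1) * minor(0,1) = -2
Entry delta = -3 - 4 = -7
Det delta = -7 * -2 = 14
New det = 4 + 14 = 18

Answer: 18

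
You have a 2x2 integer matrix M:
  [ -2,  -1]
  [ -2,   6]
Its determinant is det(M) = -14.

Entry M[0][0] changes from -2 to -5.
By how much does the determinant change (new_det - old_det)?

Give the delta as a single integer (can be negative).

Answer: -18

Derivation:
Cofactor C_00 = 6
Entry delta = -5 - -2 = -3
Det delta = entry_delta * cofactor = -3 * 6 = -18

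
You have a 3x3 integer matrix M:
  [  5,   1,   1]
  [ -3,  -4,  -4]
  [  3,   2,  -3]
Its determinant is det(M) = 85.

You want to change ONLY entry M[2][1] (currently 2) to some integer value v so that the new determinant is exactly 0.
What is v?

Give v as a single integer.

Answer: -3

Derivation:
det is linear in entry M[2][1]: det = old_det + (v - 2) * C_21
Cofactor C_21 = 17
Want det = 0: 85 + (v - 2) * 17 = 0
  (v - 2) = -85 / 17 = -5
  v = 2 + (-5) = -3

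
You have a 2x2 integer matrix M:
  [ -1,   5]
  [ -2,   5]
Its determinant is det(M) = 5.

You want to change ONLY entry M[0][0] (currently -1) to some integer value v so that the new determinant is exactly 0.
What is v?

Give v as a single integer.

Answer: -2

Derivation:
det is linear in entry M[0][0]: det = old_det + (v - -1) * C_00
Cofactor C_00 = 5
Want det = 0: 5 + (v - -1) * 5 = 0
  (v - -1) = -5 / 5 = -1
  v = -1 + (-1) = -2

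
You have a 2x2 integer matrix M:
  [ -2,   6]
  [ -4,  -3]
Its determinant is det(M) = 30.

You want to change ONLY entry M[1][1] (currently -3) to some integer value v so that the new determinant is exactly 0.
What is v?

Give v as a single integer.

Answer: 12

Derivation:
det is linear in entry M[1][1]: det = old_det + (v - -3) * C_11
Cofactor C_11 = -2
Want det = 0: 30 + (v - -3) * -2 = 0
  (v - -3) = -30 / -2 = 15
  v = -3 + (15) = 12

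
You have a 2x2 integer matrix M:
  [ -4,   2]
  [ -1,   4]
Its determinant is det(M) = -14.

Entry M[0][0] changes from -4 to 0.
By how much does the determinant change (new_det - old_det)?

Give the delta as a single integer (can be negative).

Answer: 16

Derivation:
Cofactor C_00 = 4
Entry delta = 0 - -4 = 4
Det delta = entry_delta * cofactor = 4 * 4 = 16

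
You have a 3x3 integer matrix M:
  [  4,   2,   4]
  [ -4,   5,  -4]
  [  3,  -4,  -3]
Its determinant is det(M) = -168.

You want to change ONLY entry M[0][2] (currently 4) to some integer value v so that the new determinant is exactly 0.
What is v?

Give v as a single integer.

Answer: 172

Derivation:
det is linear in entry M[0][2]: det = old_det + (v - 4) * C_02
Cofactor C_02 = 1
Want det = 0: -168 + (v - 4) * 1 = 0
  (v - 4) = 168 / 1 = 168
  v = 4 + (168) = 172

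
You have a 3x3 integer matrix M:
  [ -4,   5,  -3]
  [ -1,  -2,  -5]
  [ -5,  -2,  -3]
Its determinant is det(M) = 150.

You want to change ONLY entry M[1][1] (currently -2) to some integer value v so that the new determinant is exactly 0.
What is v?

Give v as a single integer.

Answer: 48

Derivation:
det is linear in entry M[1][1]: det = old_det + (v - -2) * C_11
Cofactor C_11 = -3
Want det = 0: 150 + (v - -2) * -3 = 0
  (v - -2) = -150 / -3 = 50
  v = -2 + (50) = 48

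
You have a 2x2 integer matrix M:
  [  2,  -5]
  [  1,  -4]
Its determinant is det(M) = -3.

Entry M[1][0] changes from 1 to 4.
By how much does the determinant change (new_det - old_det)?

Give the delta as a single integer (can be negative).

Answer: 15

Derivation:
Cofactor C_10 = 5
Entry delta = 4 - 1 = 3
Det delta = entry_delta * cofactor = 3 * 5 = 15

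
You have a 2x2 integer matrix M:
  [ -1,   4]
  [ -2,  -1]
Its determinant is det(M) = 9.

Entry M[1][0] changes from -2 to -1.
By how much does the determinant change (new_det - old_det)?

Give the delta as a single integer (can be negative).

Answer: -4

Derivation:
Cofactor C_10 = -4
Entry delta = -1 - -2 = 1
Det delta = entry_delta * cofactor = 1 * -4 = -4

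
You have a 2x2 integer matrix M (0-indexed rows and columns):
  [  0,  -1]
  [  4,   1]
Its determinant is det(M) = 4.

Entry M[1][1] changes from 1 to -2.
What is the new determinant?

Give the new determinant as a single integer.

Answer: 4

Derivation:
det is linear in row 1: changing M[1][1] by delta changes det by delta * cofactor(1,1).
Cofactor C_11 = (-1)^(1+1) * minor(1,1) = 0
Entry delta = -2 - 1 = -3
Det delta = -3 * 0 = 0
New det = 4 + 0 = 4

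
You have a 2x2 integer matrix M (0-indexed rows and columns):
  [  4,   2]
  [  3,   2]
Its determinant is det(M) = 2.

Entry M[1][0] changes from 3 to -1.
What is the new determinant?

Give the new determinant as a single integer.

Answer: 10

Derivation:
det is linear in row 1: changing M[1][0] by delta changes det by delta * cofactor(1,0).
Cofactor C_10 = (-1)^(1+0) * minor(1,0) = -2
Entry delta = -1 - 3 = -4
Det delta = -4 * -2 = 8
New det = 2 + 8 = 10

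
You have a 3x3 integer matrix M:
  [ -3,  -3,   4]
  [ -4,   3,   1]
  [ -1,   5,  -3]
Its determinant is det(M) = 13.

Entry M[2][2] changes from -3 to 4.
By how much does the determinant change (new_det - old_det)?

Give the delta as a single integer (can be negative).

Answer: -147

Derivation:
Cofactor C_22 = -21
Entry delta = 4 - -3 = 7
Det delta = entry_delta * cofactor = 7 * -21 = -147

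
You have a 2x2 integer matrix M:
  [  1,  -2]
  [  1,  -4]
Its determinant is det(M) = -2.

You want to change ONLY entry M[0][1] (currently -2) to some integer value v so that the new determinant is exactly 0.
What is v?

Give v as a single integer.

det is linear in entry M[0][1]: det = old_det + (v - -2) * C_01
Cofactor C_01 = -1
Want det = 0: -2 + (v - -2) * -1 = 0
  (v - -2) = 2 / -1 = -2
  v = -2 + (-2) = -4

Answer: -4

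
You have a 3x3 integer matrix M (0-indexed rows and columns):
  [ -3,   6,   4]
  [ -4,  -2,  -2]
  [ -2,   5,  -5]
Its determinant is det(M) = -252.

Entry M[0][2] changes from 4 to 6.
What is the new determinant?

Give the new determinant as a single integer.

det is linear in row 0: changing M[0][2] by delta changes det by delta * cofactor(0,2).
Cofactor C_02 = (-1)^(0+2) * minor(0,2) = -24
Entry delta = 6 - 4 = 2
Det delta = 2 * -24 = -48
New det = -252 + -48 = -300

Answer: -300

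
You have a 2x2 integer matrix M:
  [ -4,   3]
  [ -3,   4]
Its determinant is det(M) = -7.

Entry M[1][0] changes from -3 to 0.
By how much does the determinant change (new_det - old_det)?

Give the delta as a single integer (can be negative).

Answer: -9

Derivation:
Cofactor C_10 = -3
Entry delta = 0 - -3 = 3
Det delta = entry_delta * cofactor = 3 * -3 = -9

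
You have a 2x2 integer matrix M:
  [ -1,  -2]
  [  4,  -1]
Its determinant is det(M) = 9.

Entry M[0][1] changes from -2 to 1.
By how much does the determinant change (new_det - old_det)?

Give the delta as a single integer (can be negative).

Answer: -12

Derivation:
Cofactor C_01 = -4
Entry delta = 1 - -2 = 3
Det delta = entry_delta * cofactor = 3 * -4 = -12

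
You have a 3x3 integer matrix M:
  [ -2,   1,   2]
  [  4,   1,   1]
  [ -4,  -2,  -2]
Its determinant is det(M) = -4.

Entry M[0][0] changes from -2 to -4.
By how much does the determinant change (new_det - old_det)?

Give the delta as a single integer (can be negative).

Cofactor C_00 = 0
Entry delta = -4 - -2 = -2
Det delta = entry_delta * cofactor = -2 * 0 = 0

Answer: 0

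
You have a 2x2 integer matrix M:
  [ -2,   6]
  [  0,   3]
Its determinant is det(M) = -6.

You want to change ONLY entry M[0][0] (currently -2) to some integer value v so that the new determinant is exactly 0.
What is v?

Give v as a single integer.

det is linear in entry M[0][0]: det = old_det + (v - -2) * C_00
Cofactor C_00 = 3
Want det = 0: -6 + (v - -2) * 3 = 0
  (v - -2) = 6 / 3 = 2
  v = -2 + (2) = 0

Answer: 0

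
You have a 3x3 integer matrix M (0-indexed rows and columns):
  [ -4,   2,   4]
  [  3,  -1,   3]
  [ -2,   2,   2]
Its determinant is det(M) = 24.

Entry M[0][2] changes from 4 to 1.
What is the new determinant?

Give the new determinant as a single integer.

Answer: 12

Derivation:
det is linear in row 0: changing M[0][2] by delta changes det by delta * cofactor(0,2).
Cofactor C_02 = (-1)^(0+2) * minor(0,2) = 4
Entry delta = 1 - 4 = -3
Det delta = -3 * 4 = -12
New det = 24 + -12 = 12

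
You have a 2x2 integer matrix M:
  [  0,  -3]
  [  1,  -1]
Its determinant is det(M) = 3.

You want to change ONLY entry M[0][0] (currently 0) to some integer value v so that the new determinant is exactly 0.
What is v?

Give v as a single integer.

Answer: 3

Derivation:
det is linear in entry M[0][0]: det = old_det + (v - 0) * C_00
Cofactor C_00 = -1
Want det = 0: 3 + (v - 0) * -1 = 0
  (v - 0) = -3 / -1 = 3
  v = 0 + (3) = 3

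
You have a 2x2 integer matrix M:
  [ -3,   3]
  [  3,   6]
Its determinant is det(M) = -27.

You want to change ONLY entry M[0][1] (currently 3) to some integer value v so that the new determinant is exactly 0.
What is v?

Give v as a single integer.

det is linear in entry M[0][1]: det = old_det + (v - 3) * C_01
Cofactor C_01 = -3
Want det = 0: -27 + (v - 3) * -3 = 0
  (v - 3) = 27 / -3 = -9
  v = 3 + (-9) = -6

Answer: -6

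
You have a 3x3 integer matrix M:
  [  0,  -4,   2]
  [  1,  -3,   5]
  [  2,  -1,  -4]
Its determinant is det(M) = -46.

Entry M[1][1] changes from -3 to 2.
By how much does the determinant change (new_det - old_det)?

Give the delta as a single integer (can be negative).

Answer: -20

Derivation:
Cofactor C_11 = -4
Entry delta = 2 - -3 = 5
Det delta = entry_delta * cofactor = 5 * -4 = -20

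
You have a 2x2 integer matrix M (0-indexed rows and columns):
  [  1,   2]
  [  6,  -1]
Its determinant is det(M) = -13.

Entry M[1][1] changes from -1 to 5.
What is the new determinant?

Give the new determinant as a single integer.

Answer: -7

Derivation:
det is linear in row 1: changing M[1][1] by delta changes det by delta * cofactor(1,1).
Cofactor C_11 = (-1)^(1+1) * minor(1,1) = 1
Entry delta = 5 - -1 = 6
Det delta = 6 * 1 = 6
New det = -13 + 6 = -7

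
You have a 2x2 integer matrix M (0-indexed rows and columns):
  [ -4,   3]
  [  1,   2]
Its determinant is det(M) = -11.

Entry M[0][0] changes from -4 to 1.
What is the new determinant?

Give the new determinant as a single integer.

det is linear in row 0: changing M[0][0] by delta changes det by delta * cofactor(0,0).
Cofactor C_00 = (-1)^(0+0) * minor(0,0) = 2
Entry delta = 1 - -4 = 5
Det delta = 5 * 2 = 10
New det = -11 + 10 = -1

Answer: -1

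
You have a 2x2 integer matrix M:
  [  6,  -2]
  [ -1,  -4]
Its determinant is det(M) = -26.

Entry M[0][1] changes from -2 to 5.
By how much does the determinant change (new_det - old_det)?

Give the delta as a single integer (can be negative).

Answer: 7

Derivation:
Cofactor C_01 = 1
Entry delta = 5 - -2 = 7
Det delta = entry_delta * cofactor = 7 * 1 = 7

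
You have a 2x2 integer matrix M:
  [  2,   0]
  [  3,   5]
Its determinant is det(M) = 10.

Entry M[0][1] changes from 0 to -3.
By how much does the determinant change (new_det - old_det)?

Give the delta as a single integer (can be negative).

Answer: 9

Derivation:
Cofactor C_01 = -3
Entry delta = -3 - 0 = -3
Det delta = entry_delta * cofactor = -3 * -3 = 9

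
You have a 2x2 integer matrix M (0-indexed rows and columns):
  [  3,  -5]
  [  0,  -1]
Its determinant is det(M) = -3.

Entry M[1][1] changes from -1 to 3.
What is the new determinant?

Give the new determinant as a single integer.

Answer: 9

Derivation:
det is linear in row 1: changing M[1][1] by delta changes det by delta * cofactor(1,1).
Cofactor C_11 = (-1)^(1+1) * minor(1,1) = 3
Entry delta = 3 - -1 = 4
Det delta = 4 * 3 = 12
New det = -3 + 12 = 9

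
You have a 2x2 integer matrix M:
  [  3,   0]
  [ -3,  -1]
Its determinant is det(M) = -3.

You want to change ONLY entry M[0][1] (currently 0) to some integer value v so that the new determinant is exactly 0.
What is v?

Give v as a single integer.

Answer: 1

Derivation:
det is linear in entry M[0][1]: det = old_det + (v - 0) * C_01
Cofactor C_01 = 3
Want det = 0: -3 + (v - 0) * 3 = 0
  (v - 0) = 3 / 3 = 1
  v = 0 + (1) = 1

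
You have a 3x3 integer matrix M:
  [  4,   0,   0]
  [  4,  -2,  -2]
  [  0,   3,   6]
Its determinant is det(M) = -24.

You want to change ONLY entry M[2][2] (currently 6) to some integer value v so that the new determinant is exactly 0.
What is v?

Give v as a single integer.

Answer: 3

Derivation:
det is linear in entry M[2][2]: det = old_det + (v - 6) * C_22
Cofactor C_22 = -8
Want det = 0: -24 + (v - 6) * -8 = 0
  (v - 6) = 24 / -8 = -3
  v = 6 + (-3) = 3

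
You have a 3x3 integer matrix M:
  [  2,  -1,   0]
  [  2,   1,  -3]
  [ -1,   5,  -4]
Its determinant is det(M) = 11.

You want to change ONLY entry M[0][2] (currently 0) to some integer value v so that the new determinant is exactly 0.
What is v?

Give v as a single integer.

Answer: -1

Derivation:
det is linear in entry M[0][2]: det = old_det + (v - 0) * C_02
Cofactor C_02 = 11
Want det = 0: 11 + (v - 0) * 11 = 0
  (v - 0) = -11 / 11 = -1
  v = 0 + (-1) = -1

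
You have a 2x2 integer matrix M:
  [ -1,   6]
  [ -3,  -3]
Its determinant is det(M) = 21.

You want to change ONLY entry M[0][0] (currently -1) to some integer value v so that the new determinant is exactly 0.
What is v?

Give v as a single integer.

det is linear in entry M[0][0]: det = old_det + (v - -1) * C_00
Cofactor C_00 = -3
Want det = 0: 21 + (v - -1) * -3 = 0
  (v - -1) = -21 / -3 = 7
  v = -1 + (7) = 6

Answer: 6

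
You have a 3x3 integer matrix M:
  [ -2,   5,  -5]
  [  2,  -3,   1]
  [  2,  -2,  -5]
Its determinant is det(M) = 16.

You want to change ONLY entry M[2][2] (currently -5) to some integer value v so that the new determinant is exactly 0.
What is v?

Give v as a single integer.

Answer: -1

Derivation:
det is linear in entry M[2][2]: det = old_det + (v - -5) * C_22
Cofactor C_22 = -4
Want det = 0: 16 + (v - -5) * -4 = 0
  (v - -5) = -16 / -4 = 4
  v = -5 + (4) = -1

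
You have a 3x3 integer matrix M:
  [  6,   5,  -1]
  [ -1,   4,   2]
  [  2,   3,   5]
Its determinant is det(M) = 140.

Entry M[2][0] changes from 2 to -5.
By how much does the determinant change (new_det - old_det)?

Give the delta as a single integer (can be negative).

Answer: -98

Derivation:
Cofactor C_20 = 14
Entry delta = -5 - 2 = -7
Det delta = entry_delta * cofactor = -7 * 14 = -98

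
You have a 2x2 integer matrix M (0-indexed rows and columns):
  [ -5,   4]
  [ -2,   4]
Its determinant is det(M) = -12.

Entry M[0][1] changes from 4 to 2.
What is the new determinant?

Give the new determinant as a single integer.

Answer: -16

Derivation:
det is linear in row 0: changing M[0][1] by delta changes det by delta * cofactor(0,1).
Cofactor C_01 = (-1)^(0+1) * minor(0,1) = 2
Entry delta = 2 - 4 = -2
Det delta = -2 * 2 = -4
New det = -12 + -4 = -16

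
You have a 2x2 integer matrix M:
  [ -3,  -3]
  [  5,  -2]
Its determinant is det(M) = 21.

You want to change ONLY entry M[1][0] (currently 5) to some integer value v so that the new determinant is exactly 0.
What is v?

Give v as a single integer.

Answer: -2

Derivation:
det is linear in entry M[1][0]: det = old_det + (v - 5) * C_10
Cofactor C_10 = 3
Want det = 0: 21 + (v - 5) * 3 = 0
  (v - 5) = -21 / 3 = -7
  v = 5 + (-7) = -2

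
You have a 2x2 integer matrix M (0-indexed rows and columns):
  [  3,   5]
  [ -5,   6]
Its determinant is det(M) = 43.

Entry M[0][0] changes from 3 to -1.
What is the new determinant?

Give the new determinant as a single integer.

Answer: 19

Derivation:
det is linear in row 0: changing M[0][0] by delta changes det by delta * cofactor(0,0).
Cofactor C_00 = (-1)^(0+0) * minor(0,0) = 6
Entry delta = -1 - 3 = -4
Det delta = -4 * 6 = -24
New det = 43 + -24 = 19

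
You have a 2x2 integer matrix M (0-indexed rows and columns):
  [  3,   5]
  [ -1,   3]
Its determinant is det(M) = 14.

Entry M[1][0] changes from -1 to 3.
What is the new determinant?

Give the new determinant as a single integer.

det is linear in row 1: changing M[1][0] by delta changes det by delta * cofactor(1,0).
Cofactor C_10 = (-1)^(1+0) * minor(1,0) = -5
Entry delta = 3 - -1 = 4
Det delta = 4 * -5 = -20
New det = 14 + -20 = -6

Answer: -6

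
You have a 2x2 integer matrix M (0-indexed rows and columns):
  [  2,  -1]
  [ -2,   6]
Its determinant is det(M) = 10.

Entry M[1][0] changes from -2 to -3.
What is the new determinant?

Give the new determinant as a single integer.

Answer: 9

Derivation:
det is linear in row 1: changing M[1][0] by delta changes det by delta * cofactor(1,0).
Cofactor C_10 = (-1)^(1+0) * minor(1,0) = 1
Entry delta = -3 - -2 = -1
Det delta = -1 * 1 = -1
New det = 10 + -1 = 9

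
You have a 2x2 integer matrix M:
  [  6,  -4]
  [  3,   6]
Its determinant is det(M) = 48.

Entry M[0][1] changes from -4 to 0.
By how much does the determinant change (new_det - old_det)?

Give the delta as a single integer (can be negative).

Answer: -12

Derivation:
Cofactor C_01 = -3
Entry delta = 0 - -4 = 4
Det delta = entry_delta * cofactor = 4 * -3 = -12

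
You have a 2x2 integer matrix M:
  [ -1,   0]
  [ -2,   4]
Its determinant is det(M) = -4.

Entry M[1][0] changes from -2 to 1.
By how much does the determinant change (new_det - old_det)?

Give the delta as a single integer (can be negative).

Answer: 0

Derivation:
Cofactor C_10 = 0
Entry delta = 1 - -2 = 3
Det delta = entry_delta * cofactor = 3 * 0 = 0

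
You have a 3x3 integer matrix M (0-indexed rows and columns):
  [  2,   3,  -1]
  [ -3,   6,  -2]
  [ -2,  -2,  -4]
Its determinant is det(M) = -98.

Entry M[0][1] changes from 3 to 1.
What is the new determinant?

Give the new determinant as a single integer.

Answer: -82

Derivation:
det is linear in row 0: changing M[0][1] by delta changes det by delta * cofactor(0,1).
Cofactor C_01 = (-1)^(0+1) * minor(0,1) = -8
Entry delta = 1 - 3 = -2
Det delta = -2 * -8 = 16
New det = -98 + 16 = -82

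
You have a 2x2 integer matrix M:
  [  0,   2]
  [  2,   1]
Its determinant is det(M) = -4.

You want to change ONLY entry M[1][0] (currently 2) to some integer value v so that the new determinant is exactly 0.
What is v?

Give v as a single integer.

Answer: 0

Derivation:
det is linear in entry M[1][0]: det = old_det + (v - 2) * C_10
Cofactor C_10 = -2
Want det = 0: -4 + (v - 2) * -2 = 0
  (v - 2) = 4 / -2 = -2
  v = 2 + (-2) = 0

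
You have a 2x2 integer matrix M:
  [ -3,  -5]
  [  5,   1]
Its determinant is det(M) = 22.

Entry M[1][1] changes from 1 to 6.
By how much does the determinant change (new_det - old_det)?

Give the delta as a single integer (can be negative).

Cofactor C_11 = -3
Entry delta = 6 - 1 = 5
Det delta = entry_delta * cofactor = 5 * -3 = -15

Answer: -15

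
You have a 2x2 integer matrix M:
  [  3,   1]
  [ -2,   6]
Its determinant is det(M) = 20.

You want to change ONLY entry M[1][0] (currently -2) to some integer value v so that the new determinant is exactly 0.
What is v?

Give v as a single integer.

Answer: 18

Derivation:
det is linear in entry M[1][0]: det = old_det + (v - -2) * C_10
Cofactor C_10 = -1
Want det = 0: 20 + (v - -2) * -1 = 0
  (v - -2) = -20 / -1 = 20
  v = -2 + (20) = 18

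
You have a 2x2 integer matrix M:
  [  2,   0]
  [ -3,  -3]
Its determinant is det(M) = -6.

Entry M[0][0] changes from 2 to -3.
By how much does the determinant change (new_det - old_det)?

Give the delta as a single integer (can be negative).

Cofactor C_00 = -3
Entry delta = -3 - 2 = -5
Det delta = entry_delta * cofactor = -5 * -3 = 15

Answer: 15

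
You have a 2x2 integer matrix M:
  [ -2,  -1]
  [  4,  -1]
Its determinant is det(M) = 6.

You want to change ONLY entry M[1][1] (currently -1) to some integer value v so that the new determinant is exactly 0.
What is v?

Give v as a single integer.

det is linear in entry M[1][1]: det = old_det + (v - -1) * C_11
Cofactor C_11 = -2
Want det = 0: 6 + (v - -1) * -2 = 0
  (v - -1) = -6 / -2 = 3
  v = -1 + (3) = 2

Answer: 2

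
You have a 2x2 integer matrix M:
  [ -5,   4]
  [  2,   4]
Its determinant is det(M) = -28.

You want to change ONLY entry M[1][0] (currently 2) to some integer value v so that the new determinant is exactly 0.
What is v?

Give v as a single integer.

det is linear in entry M[1][0]: det = old_det + (v - 2) * C_10
Cofactor C_10 = -4
Want det = 0: -28 + (v - 2) * -4 = 0
  (v - 2) = 28 / -4 = -7
  v = 2 + (-7) = -5

Answer: -5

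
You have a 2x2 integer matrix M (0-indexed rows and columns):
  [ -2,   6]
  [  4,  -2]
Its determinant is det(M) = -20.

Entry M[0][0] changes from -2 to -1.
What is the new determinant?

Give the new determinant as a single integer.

det is linear in row 0: changing M[0][0] by delta changes det by delta * cofactor(0,0).
Cofactor C_00 = (-1)^(0+0) * minor(0,0) = -2
Entry delta = -1 - -2 = 1
Det delta = 1 * -2 = -2
New det = -20 + -2 = -22

Answer: -22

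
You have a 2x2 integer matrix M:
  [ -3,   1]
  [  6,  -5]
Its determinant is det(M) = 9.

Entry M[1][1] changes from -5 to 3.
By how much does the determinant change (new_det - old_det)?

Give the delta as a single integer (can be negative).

Cofactor C_11 = -3
Entry delta = 3 - -5 = 8
Det delta = entry_delta * cofactor = 8 * -3 = -24

Answer: -24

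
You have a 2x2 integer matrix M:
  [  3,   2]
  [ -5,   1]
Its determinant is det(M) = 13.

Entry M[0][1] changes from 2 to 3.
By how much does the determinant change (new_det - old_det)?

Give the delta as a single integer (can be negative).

Cofactor C_01 = 5
Entry delta = 3 - 2 = 1
Det delta = entry_delta * cofactor = 1 * 5 = 5

Answer: 5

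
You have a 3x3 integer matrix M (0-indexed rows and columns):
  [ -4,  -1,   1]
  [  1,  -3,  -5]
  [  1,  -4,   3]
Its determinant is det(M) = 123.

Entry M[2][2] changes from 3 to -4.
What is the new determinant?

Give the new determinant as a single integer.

Answer: 32

Derivation:
det is linear in row 2: changing M[2][2] by delta changes det by delta * cofactor(2,2).
Cofactor C_22 = (-1)^(2+2) * minor(2,2) = 13
Entry delta = -4 - 3 = -7
Det delta = -7 * 13 = -91
New det = 123 + -91 = 32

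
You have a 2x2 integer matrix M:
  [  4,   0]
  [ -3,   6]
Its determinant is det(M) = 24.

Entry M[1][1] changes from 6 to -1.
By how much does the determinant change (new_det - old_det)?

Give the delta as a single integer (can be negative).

Answer: -28

Derivation:
Cofactor C_11 = 4
Entry delta = -1 - 6 = -7
Det delta = entry_delta * cofactor = -7 * 4 = -28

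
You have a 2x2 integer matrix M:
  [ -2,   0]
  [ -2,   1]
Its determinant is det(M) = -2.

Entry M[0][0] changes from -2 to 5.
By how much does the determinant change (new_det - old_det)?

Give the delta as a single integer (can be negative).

Cofactor C_00 = 1
Entry delta = 5 - -2 = 7
Det delta = entry_delta * cofactor = 7 * 1 = 7

Answer: 7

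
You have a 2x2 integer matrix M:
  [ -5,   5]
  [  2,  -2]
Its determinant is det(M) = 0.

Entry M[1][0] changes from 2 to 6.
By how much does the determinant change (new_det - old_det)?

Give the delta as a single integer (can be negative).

Answer: -20

Derivation:
Cofactor C_10 = -5
Entry delta = 6 - 2 = 4
Det delta = entry_delta * cofactor = 4 * -5 = -20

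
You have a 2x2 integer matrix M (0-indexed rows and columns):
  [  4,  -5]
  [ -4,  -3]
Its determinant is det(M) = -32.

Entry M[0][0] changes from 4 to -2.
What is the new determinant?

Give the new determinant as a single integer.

det is linear in row 0: changing M[0][0] by delta changes det by delta * cofactor(0,0).
Cofactor C_00 = (-1)^(0+0) * minor(0,0) = -3
Entry delta = -2 - 4 = -6
Det delta = -6 * -3 = 18
New det = -32 + 18 = -14

Answer: -14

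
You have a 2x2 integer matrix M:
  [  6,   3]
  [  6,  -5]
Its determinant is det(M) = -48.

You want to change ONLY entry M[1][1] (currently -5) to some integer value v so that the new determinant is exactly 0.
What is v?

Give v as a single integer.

Answer: 3

Derivation:
det is linear in entry M[1][1]: det = old_det + (v - -5) * C_11
Cofactor C_11 = 6
Want det = 0: -48 + (v - -5) * 6 = 0
  (v - -5) = 48 / 6 = 8
  v = -5 + (8) = 3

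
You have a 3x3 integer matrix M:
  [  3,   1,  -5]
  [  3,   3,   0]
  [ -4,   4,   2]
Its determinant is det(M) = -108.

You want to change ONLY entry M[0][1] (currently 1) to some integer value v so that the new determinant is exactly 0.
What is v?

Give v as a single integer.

det is linear in entry M[0][1]: det = old_det + (v - 1) * C_01
Cofactor C_01 = -6
Want det = 0: -108 + (v - 1) * -6 = 0
  (v - 1) = 108 / -6 = -18
  v = 1 + (-18) = -17

Answer: -17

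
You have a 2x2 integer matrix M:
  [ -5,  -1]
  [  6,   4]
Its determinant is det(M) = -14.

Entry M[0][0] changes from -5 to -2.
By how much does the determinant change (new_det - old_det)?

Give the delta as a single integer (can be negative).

Answer: 12

Derivation:
Cofactor C_00 = 4
Entry delta = -2 - -5 = 3
Det delta = entry_delta * cofactor = 3 * 4 = 12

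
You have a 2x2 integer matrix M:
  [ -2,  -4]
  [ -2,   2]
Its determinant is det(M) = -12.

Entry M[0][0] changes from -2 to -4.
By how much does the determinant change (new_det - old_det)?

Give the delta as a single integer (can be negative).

Cofactor C_00 = 2
Entry delta = -4 - -2 = -2
Det delta = entry_delta * cofactor = -2 * 2 = -4

Answer: -4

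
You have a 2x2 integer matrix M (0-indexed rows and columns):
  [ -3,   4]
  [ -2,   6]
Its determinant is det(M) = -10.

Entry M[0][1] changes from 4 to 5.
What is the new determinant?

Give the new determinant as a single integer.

det is linear in row 0: changing M[0][1] by delta changes det by delta * cofactor(0,1).
Cofactor C_01 = (-1)^(0+1) * minor(0,1) = 2
Entry delta = 5 - 4 = 1
Det delta = 1 * 2 = 2
New det = -10 + 2 = -8

Answer: -8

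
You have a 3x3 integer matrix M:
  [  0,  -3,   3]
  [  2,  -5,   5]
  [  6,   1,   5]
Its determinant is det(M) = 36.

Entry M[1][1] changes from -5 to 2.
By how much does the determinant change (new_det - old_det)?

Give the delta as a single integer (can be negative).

Cofactor C_11 = -18
Entry delta = 2 - -5 = 7
Det delta = entry_delta * cofactor = 7 * -18 = -126

Answer: -126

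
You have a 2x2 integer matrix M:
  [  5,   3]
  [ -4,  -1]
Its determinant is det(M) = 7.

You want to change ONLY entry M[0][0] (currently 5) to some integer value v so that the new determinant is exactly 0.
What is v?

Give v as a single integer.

det is linear in entry M[0][0]: det = old_det + (v - 5) * C_00
Cofactor C_00 = -1
Want det = 0: 7 + (v - 5) * -1 = 0
  (v - 5) = -7 / -1 = 7
  v = 5 + (7) = 12

Answer: 12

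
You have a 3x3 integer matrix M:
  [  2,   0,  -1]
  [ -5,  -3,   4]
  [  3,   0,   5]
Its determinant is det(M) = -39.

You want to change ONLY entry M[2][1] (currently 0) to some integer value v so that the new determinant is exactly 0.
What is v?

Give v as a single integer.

det is linear in entry M[2][1]: det = old_det + (v - 0) * C_21
Cofactor C_21 = -3
Want det = 0: -39 + (v - 0) * -3 = 0
  (v - 0) = 39 / -3 = -13
  v = 0 + (-13) = -13

Answer: -13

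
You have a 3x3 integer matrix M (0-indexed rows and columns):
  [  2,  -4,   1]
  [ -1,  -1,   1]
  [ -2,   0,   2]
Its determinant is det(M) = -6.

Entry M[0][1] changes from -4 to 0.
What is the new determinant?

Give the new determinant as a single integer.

Answer: -6

Derivation:
det is linear in row 0: changing M[0][1] by delta changes det by delta * cofactor(0,1).
Cofactor C_01 = (-1)^(0+1) * minor(0,1) = 0
Entry delta = 0 - -4 = 4
Det delta = 4 * 0 = 0
New det = -6 + 0 = -6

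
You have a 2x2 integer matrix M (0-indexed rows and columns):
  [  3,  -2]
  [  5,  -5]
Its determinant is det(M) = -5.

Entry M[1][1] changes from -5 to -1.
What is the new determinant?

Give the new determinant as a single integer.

Answer: 7

Derivation:
det is linear in row 1: changing M[1][1] by delta changes det by delta * cofactor(1,1).
Cofactor C_11 = (-1)^(1+1) * minor(1,1) = 3
Entry delta = -1 - -5 = 4
Det delta = 4 * 3 = 12
New det = -5 + 12 = 7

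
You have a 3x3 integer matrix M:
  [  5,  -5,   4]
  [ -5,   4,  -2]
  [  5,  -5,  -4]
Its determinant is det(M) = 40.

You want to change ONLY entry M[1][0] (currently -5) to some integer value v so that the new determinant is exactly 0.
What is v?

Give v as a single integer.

det is linear in entry M[1][0]: det = old_det + (v - -5) * C_10
Cofactor C_10 = -40
Want det = 0: 40 + (v - -5) * -40 = 0
  (v - -5) = -40 / -40 = 1
  v = -5 + (1) = -4

Answer: -4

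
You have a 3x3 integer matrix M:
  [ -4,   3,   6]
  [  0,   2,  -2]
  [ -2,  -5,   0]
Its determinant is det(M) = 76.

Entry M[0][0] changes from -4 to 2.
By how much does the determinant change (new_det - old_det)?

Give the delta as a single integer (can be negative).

Answer: -60

Derivation:
Cofactor C_00 = -10
Entry delta = 2 - -4 = 6
Det delta = entry_delta * cofactor = 6 * -10 = -60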